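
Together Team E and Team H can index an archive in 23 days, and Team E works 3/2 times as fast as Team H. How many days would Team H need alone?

115/2 days

Let Team H's rate be r; then Team E's rate is (3/2)r, so together (3/2 + 1)r = (5/2)r = 1/23.
Thus r = 2/115 per day.
Team H alone: 115/2 days; Team E alone: 115/3 days.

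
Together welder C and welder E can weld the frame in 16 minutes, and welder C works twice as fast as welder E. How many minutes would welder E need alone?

Let welder E's rate be r; then welder C's rate is 2r, so together (2 + 1)r = 3r = 1/16.
Thus r = 1/48 per minute.
Welder E alone: 48 minutes; welder C alone: 24 minutes.

48 minutes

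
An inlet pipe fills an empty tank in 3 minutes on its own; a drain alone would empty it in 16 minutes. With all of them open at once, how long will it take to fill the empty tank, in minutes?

48/13 minutes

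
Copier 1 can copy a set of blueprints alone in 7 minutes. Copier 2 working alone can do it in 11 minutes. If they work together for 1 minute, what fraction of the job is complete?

Combined rate: 1/7 + 1/11 = (11 + 7)/77 = 18/77 per minute.
In 1 minute they complete 1·18/77 = 18/77 of the job.

18/77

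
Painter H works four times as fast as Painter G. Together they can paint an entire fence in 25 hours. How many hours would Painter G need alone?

125 hours

Let Painter G's rate be r; then Painter H's rate is 4r, so together (4 + 1)r = 5r = 1/25.
Thus r = 1/125 per hour.
Painter G alone: 125 hours; Painter H alone: 125/4 hours.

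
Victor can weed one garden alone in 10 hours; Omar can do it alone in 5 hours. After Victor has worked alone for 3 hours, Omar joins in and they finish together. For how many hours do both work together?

In 3 hours Victor does 3/10 of the job, leaving 7/10.
Victor and Omar together work at 3/10 per hour, so finishing takes 7/10 ÷ 3/10 = 7/3 hours.

7/3 hours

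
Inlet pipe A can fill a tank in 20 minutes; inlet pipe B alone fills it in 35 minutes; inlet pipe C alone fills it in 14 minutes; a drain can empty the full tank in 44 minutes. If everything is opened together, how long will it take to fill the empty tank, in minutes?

55/7 minutes

Net rate = 1/20 + 1/35 + 1/14 − 1/44 = (77 + 44 + 110 − 35)/1540 = 196/1540 = 7/55 per minute.
Filling time = 1 ÷ (7/55) = 55/7 minutes.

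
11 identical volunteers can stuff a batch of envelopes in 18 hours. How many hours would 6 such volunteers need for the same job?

Total work is 11·18 = 198 volunteer-hours.
With 6 volunteers: 198/6 = 33 hours.

33 hours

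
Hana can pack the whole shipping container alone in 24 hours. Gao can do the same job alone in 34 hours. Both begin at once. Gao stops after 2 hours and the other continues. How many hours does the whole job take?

In the first 2 hours the combined rate is 29/408, so 29/204 of the job is done, leaving 175/204.
After Gao leaves the rate is 1/24 per hour; the remaining 175/204 takes 350/17 hours.
Total = 2 + 350/17 = 384/17 hours.

384/17 hours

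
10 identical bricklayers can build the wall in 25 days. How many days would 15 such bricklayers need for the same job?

Total work is 10·25 = 250 bricklayer-days.
With 15 bricklayers: 250/15 = 50/3 days.

50/3 days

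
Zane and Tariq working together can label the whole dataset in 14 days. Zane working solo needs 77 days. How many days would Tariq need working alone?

154/9 days

Combined rate is 1/14 per day.
Known contribution: 1/77 per day.
So Tariq's rate is 1/14 − 1/77 = 9/154, meaning 154/9 days alone.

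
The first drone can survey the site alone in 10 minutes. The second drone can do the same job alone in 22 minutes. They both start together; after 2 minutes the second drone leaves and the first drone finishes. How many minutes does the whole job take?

100/11 minutes

In the first 2 minutes the combined rate is 8/55, so 16/55 of the job is done, leaving 39/55.
After the second drone leaves the rate is 1/10 per minute; the remaining 39/55 takes 78/11 minutes.
Total = 2 + 78/11 = 100/11 minutes.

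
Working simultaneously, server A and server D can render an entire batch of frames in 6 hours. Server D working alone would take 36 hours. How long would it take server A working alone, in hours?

Combined rate is 1/6 per hour.
Known contribution: 1/36 per hour.
So server A's rate is 1/6 − 1/36 = 5/36, meaning 36/5 hours alone.

36/5 hours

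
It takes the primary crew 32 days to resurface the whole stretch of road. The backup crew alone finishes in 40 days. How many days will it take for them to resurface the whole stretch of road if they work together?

160/9 days

Combined rate: 1/32 + 1/40 = (5 + 4)/160 = 9/160 per day.
Time = 1 ÷ (9/160) = 160/9 days.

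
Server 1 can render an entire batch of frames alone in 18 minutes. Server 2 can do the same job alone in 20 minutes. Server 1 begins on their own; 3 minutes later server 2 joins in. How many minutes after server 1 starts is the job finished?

In the first 3 minutes server 1 alone does 3/18 = 1/6 of the job, leaving 5/6.
Once everyone is working, combined rate: 1/18 + 1/20 = (10 + 9)/180 = 19/180 per minute.
Remaining 5/6 at 19/180 per minute takes 150/19 minutes.
Total from the start = 3 + 150/19 = 207/19 minutes.

207/19 minutes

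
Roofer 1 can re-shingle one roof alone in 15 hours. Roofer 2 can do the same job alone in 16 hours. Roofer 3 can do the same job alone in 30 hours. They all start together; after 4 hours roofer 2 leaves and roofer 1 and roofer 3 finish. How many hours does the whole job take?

15/2 hours

In the first 4 hours the combined rate is 13/80, so 13/20 of the job is done, leaving 7/20.
After roofer 2 leaves the rate is 1/10 per hour; the remaining 7/20 takes 7/2 hours.
Total = 4 + 7/2 = 15/2 hours.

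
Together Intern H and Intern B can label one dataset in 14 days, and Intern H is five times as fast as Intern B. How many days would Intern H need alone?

Let Intern B's rate be r; then Intern H's rate is 5r, so together (5 + 1)r = 6r = 1/14.
Thus r = 1/84 per day.
Intern B alone: 84 days; Intern H alone: 84/5 days.

84/5 days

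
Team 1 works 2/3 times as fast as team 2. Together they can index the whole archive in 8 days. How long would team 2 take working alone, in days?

Let team 2's rate be r; then team 1's rate is (2/3)r, so together (2/3 + 1)r = (5/3)r = 1/8.
Thus r = 3/40 per day.
Team 2 alone: 40/3 days; team 1 alone: 20 days.

40/3 days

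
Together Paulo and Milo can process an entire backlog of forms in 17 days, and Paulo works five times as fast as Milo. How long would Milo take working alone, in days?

Let Milo's rate be r; then Paulo's rate is 5r, so together (5 + 1)r = 6r = 1/17.
Thus r = 1/102 per day.
Milo alone: 102 days; Paulo alone: 102/5 days.

102 days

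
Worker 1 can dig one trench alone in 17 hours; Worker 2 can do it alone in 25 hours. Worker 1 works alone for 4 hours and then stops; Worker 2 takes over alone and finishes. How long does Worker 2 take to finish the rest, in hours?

325/17 hours

In 4 hours Worker 1 does 4/17 of the job, leaving 13/17.
Worker 2 works at 1/25 per hour, so finishing takes 13/17 ÷ 1/25 = 325/17 hours.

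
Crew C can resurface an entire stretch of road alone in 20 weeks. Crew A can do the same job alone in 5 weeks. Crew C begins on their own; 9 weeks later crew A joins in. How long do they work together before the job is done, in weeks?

11/5 weeks

In the first 9 weeks crew C alone does 9/20 of the job, leaving 11/20.
Once everyone is working, combined rate: 1/20 + 1/5 = (1 + 4)/20 = 5/20 = 1/4 per week.
Remaining 11/20 at 1/4 per week takes 11/5 weeks.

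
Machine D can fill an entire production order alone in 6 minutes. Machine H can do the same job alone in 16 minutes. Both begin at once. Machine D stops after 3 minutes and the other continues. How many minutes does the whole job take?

In the first 3 minutes the combined rate is 11/48, so 11/16 of the job is done, leaving 5/16.
After machine D leaves the rate is 1/16 per minute; the remaining 5/16 takes 5 minutes.
Total = 3 + 5 = 8 minutes.

8 minutes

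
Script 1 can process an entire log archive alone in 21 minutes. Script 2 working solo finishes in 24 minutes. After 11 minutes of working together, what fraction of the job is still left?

Combined rate: 1/21 + 1/24 = (8 + 7)/168 = 15/168 = 5/56 per minute.
In 11 minutes they complete 11·5/56 = 55/56 of the job.
So 1/56 remains.

1/56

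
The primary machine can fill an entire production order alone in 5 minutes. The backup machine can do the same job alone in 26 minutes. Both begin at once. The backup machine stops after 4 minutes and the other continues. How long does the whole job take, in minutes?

55/13 minutes

In the first 4 minutes the combined rate is 31/130, so 62/65 of the job is done, leaving 3/65.
After the backup machine leaves the rate is 1/5 per minute; the remaining 3/65 takes 3/13 minutes.
Total = 4 + 3/13 = 55/13 minutes.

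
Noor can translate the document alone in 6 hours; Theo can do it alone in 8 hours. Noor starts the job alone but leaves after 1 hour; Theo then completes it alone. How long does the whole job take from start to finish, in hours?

23/3 hours

In 1 hour Noor does 1/6 of the job, leaving 5/6.
Theo works at 1/8 per hour, so finishing takes 5/6 ÷ 1/8 = 20/3 hours.
Total time = 1 + 20/3 = 23/3 hours.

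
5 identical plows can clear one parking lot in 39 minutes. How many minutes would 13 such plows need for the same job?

Total work is 5·39 = 195 plow-minutes.
With 13 plows: 195/13 = 15 minutes.

15 minutes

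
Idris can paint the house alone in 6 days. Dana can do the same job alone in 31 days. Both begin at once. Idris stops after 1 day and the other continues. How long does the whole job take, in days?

In the first 1 day the combined rate is 37/186, so 37/186 of the job is done, leaving 149/186.
After Idris leaves the rate is 1/31 per day; the remaining 149/186 takes 149/6 days.
Total = 1 + 149/6 = 155/6 days.

155/6 days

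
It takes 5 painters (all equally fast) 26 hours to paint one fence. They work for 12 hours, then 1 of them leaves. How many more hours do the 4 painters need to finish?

35/2 hours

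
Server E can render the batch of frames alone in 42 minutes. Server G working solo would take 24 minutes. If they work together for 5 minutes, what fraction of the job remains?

113/168

Combined rate: 1/42 + 1/24 = (4 + 7)/168 = 11/168 per minute.
In 5 minutes they complete 5·11/168 = 55/168 of the job.
So 113/168 remains.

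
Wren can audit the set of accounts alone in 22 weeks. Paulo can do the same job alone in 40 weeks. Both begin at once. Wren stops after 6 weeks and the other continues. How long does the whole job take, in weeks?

In the first 6 weeks the combined rate is 31/440, so 93/220 of the job is done, leaving 127/220.
After Wren leaves the rate is 1/40 per week; the remaining 127/220 takes 254/11 weeks.
Total = 6 + 254/11 = 320/11 weeks.

320/11 weeks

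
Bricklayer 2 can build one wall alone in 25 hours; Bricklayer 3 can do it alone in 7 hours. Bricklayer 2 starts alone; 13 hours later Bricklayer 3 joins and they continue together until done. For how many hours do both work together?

In 13 hours Bricklayer 2 does 13/25 of the job, leaving 12/25.
Bricklayer 2 and Bricklayer 3 together work at 32/175 per hour, so finishing takes 12/25 ÷ 32/175 = 21/8 hours.

21/8 hours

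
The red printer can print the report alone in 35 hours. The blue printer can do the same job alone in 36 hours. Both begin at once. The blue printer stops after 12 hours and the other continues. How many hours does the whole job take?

In the first 12 hours the combined rate is 71/1260, so 71/105 of the job is done, leaving 34/105.
After the blue printer leaves the rate is 1/35 per hour; the remaining 34/105 takes 34/3 hours.
Total = 12 + 34/3 = 70/3 hours.

70/3 hours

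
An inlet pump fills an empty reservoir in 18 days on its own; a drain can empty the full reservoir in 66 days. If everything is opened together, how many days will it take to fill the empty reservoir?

Net rate = 1/18 − 1/66 = (11 − 3)/198 = 8/198 = 4/99 per day.
Filling time = 1 ÷ (4/99) = 99/4 days.

99/4 days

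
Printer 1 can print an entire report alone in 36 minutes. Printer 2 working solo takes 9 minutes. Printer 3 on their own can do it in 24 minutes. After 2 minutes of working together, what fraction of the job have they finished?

13/36

Combined rate: 1/36 + 1/9 + 1/24 = (2 + 8 + 3)/72 = 13/72 per minute.
In 2 minutes they complete 2·13/72 = 13/36 of the job.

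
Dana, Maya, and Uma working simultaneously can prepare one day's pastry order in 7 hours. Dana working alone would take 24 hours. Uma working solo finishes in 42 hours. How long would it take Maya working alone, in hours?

168/13 hours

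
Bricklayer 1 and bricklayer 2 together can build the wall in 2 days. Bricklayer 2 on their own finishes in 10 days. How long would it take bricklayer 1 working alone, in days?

5/2 days

Combined rate is 1/2 per day.
Known contribution: 1/10 per day.
So bricklayer 1's rate is 1/2 − 1/10 = 2/5, meaning 5/2 days alone.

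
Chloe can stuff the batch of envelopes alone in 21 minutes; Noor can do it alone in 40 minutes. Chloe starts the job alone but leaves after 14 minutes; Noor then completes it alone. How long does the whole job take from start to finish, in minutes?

82/3 minutes

In 14 minutes Chloe does 14/21 = 2/3 of the job, leaving 1/3.
Noor works at 1/40 per minute, so finishing takes 1/3 ÷ 1/40 = 40/3 minutes.
Total time = 14 + 40/3 = 82/3 minutes.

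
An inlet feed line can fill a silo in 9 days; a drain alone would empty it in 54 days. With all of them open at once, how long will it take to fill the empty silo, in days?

Net rate = 1/9 − 1/54 = (6 − 1)/54 = 5/54 per day.
Filling time = 1 ÷ (5/54) = 54/5 days.

54/5 days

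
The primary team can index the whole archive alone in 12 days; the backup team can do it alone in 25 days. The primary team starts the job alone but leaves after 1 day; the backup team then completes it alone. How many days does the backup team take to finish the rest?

275/12 days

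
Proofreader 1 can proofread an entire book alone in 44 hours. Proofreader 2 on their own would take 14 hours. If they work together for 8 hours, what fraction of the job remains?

Combined rate: 1/44 + 1/14 = (7 + 22)/308 = 29/308 per hour.
In 8 hours they complete 8·29/308 = 58/77 of the job.
So 19/77 remains.

19/77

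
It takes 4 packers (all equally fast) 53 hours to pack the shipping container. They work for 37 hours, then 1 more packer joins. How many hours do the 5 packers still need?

One packer does 1/212 of the job per hour.
After 37 hours with 4 packers, 37/53 is done (16/53 left).
With 5 packers the rate is 5/212, so the rest takes 16/53 ÷ 5/212 = 64/5 hours.

64/5 hours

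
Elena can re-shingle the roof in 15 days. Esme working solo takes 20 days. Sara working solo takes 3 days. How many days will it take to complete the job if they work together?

20/9 days

Combined rate: 1/15 + 1/20 + 1/3 = (4 + 3 + 20)/60 = 27/60 = 9/20 per day.
Time = 1 ÷ (9/20) = 20/9 days.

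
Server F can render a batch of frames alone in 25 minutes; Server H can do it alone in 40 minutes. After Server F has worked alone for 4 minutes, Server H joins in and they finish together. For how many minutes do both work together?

In 4 minutes Server F does 4/25 of the job, leaving 21/25.
Server F and Server H together work at 13/200 per minute, so finishing takes 21/25 ÷ 13/200 = 168/13 minutes.

168/13 minutes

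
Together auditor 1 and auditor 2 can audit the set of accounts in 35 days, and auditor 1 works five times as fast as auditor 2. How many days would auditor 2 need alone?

Let auditor 2's rate be r; then auditor 1's rate is 5r, so together (5 + 1)r = 6r = 1/35.
Thus r = 1/210 per day.
Auditor 2 alone: 210 days; auditor 1 alone: 42 days.

210 days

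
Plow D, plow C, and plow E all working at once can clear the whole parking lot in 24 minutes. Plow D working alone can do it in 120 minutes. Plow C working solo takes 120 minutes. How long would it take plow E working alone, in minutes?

Combined rate is 1/24 per minute.
Known contribution: 1/120 + 1/120 = (1 + 1)/120 = 2/120 = 1/60 per minute.
So plow E's rate is 1/24 − 1/60 = 1/40, meaning 40 minutes alone.

40 minutes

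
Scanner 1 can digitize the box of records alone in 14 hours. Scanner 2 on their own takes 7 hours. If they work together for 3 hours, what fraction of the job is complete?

9/14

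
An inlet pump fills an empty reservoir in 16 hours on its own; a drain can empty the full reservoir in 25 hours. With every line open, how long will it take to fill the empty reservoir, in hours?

Net rate = 1/16 − 1/25 = (25 − 16)/400 = 9/400 per hour.
Filling time = 1 ÷ (9/400) = 400/9 hours.

400/9 hours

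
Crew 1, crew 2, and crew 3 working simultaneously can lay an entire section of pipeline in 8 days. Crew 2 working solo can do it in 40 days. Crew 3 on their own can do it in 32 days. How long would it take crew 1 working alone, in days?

Combined rate is 1/8 per day.
Known contribution: 1/40 + 1/32 = (4 + 5)/160 = 9/160 per day.
So crew 1's rate is 1/8 − 9/160 = 11/160, meaning 160/11 days alone.

160/11 days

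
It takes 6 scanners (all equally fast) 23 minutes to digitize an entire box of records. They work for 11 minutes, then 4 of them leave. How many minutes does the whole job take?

One scanner does 1/138 of the job per minute.
After 11 minutes with 6 scanners, 11/23 is done (12/23 left).
With 2 scanners the rate is 2/138 = 1/69, so the rest takes 12/23 ÷ 1/69 = 36 minutes.
Total = 11 + 36 = 47 minutes.

47 minutes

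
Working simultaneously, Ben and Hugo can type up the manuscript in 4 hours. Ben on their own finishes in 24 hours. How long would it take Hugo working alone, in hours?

24/5 hours

Combined rate is 1/4 per hour.
Known contribution: 1/24 per hour.
So Hugo's rate is 1/4 − 1/24 = 5/24, meaning 24/5 hours alone.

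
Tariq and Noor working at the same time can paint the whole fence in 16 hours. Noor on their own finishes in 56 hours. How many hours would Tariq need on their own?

Combined rate is 1/16 per hour.
Known contribution: 1/56 per hour.
So Tariq's rate is 1/16 − 1/56 = 5/112, meaning 112/5 hours alone.

112/5 hours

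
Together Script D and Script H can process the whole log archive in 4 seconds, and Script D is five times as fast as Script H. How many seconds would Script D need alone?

Let Script H's rate be r; then Script D's rate is 5r, so together (5 + 1)r = 6r = 1/4.
Thus r = 1/24 per second.
Script H alone: 24 seconds; Script D alone: 24/5 seconds.

24/5 seconds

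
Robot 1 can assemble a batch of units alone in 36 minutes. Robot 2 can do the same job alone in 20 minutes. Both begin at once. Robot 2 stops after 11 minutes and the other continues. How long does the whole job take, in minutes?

81/5 minutes

In the first 11 minutes the combined rate is 7/90, so 77/90 of the job is done, leaving 13/90.
After robot 2 leaves the rate is 1/36 per minute; the remaining 13/90 takes 26/5 minutes.
Total = 11 + 26/5 = 81/5 minutes.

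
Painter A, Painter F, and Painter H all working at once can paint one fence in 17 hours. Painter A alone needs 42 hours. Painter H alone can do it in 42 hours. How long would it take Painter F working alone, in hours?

Combined rate is 1/17 per hour.
Known contribution: 1/42 + 1/42 = (1 + 1)/42 = 2/42 = 1/21 per hour.
So Painter F's rate is 1/17 − 1/21 = 4/357, meaning 357/4 hours alone.

357/4 hours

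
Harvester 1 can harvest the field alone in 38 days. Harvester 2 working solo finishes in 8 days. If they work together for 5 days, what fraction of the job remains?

Combined rate: 1/38 + 1/8 = (4 + 19)/152 = 23/152 per day.
In 5 days they complete 5·23/152 = 115/152 of the job.
So 37/152 remains.

37/152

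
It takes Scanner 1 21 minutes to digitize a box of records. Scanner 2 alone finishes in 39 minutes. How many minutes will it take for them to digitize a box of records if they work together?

With two workers the combined time is the product over the sum: 21·39/(21+39) = 819/60 = 273/20 minutes.

273/20 minutes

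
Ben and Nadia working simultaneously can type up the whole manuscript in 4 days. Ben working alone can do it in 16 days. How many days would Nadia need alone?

Combined rate is 1/4 per day.
Known contribution: 1/16 per day.
So Nadia's rate is 1/4 − 1/16 = 3/16, meaning 16/3 days alone.

16/3 days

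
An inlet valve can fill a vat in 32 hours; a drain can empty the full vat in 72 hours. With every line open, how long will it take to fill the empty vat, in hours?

288/5 hours

Net rate = 1/32 − 1/72 = (9 − 4)/288 = 5/288 per hour.
Filling time = 1 ÷ (5/288) = 288/5 hours.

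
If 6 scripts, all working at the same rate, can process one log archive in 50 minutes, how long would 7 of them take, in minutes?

300/7 minutes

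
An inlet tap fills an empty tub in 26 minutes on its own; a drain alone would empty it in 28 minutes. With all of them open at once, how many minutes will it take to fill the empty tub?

Net rate = 1/26 − 1/28 = (14 − 13)/364 = 1/364 per minute.
Filling time = 1 ÷ (1/364) = 364 minutes.

364 minutes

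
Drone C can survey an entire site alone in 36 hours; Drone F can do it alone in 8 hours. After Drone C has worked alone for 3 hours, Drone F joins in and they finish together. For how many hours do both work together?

In 3 hours Drone C does 3/36 = 1/12 of the job, leaving 11/12.
Drone C and Drone F together work at 11/72 per hour, so finishing takes 11/12 ÷ 11/72 = 6 hours.

6 hours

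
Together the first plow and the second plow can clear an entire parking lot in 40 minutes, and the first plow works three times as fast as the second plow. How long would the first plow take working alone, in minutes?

160/3 minutes

Let the second plow's rate be r; then the first plow's rate is 3r, so together (3 + 1)r = 4r = 1/40.
Thus r = 1/160 per minute.
The second plow alone: 160 minutes; the first plow alone: 160/3 minutes.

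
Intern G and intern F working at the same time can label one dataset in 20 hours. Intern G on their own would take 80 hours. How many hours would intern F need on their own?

80/3 hours

Combined rate is 1/20 per hour.
Known contribution: 1/80 per hour.
So intern F's rate is 1/20 − 1/80 = 3/80, meaning 80/3 hours alone.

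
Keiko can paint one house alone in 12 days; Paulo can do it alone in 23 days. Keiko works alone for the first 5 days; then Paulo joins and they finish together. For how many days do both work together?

23/5 days

In 5 days Keiko does 5/12 of the job, leaving 7/12.
Keiko and Paulo together work at 35/276 per day, so finishing takes 7/12 ÷ 35/276 = 23/5 days.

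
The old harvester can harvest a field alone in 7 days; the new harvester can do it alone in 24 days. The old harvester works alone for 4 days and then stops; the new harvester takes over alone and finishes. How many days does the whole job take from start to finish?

100/7 days

In 4 days the old harvester does 4/7 of the job, leaving 3/7.
The new harvester works at 1/24 per day, so finishing takes 3/7 ÷ 1/24 = 72/7 days.
Total time = 4 + 72/7 = 100/7 days.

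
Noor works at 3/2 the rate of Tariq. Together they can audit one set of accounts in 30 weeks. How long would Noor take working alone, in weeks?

Let Tariq's rate be r; then Noor's rate is (3/2)r, so together (3/2 + 1)r = (5/2)r = 1/30.
Thus r = 1/75 per week.
Tariq alone: 75 weeks; Noor alone: 50 weeks.

50 weeks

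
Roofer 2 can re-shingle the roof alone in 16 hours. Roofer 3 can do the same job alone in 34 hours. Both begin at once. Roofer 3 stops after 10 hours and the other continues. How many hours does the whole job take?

In the first 10 hours the combined rate is 25/272, so 125/136 of the job is done, leaving 11/136.
After roofer 3 leaves the rate is 1/16 per hour; the remaining 11/136 takes 22/17 hours.
Total = 10 + 22/17 = 192/17 hours.

192/17 hours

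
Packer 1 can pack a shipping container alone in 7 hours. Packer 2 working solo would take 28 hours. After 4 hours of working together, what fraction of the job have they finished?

5/7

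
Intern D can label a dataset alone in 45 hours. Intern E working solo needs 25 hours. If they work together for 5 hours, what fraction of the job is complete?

14/45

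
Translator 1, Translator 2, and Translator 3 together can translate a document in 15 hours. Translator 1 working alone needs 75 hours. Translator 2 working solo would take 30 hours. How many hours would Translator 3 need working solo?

50 hours

Combined rate is 1/15 per hour.
Known contribution: 1/75 + 1/30 = (2 + 5)/150 = 7/150 per hour.
So Translator 3's rate is 1/15 − 7/150 = 1/50, meaning 50 hours alone.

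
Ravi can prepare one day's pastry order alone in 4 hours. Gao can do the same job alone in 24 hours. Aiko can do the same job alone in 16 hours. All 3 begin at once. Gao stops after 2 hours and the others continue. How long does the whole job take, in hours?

In the first 2 hours the combined rate is 17/48, so 17/24 of the job is done, leaving 7/24.
After Gao leaves the rate is 5/16 per hour; the remaining 7/24 takes 14/15 hours.
Total = 2 + 14/15 = 44/15 hours.

44/15 hours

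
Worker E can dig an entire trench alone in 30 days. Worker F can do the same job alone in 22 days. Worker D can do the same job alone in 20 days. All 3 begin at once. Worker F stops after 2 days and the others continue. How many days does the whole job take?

In the first 2 days the combined rate is 17/132, so 17/66 of the job is done, leaving 49/66.
After Worker F leaves the rate is 1/12 per day; the remaining 49/66 takes 98/11 days.
Total = 2 + 98/11 = 120/11 days.

120/11 days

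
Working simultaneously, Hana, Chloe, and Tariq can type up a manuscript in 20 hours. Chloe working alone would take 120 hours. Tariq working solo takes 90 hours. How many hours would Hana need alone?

360/11 hours

Combined rate is 1/20 per hour.
Known contribution: 1/120 + 1/90 = (3 + 4)/360 = 7/360 per hour.
So Hana's rate is 1/20 − 7/360 = 11/360, meaning 360/11 hours alone.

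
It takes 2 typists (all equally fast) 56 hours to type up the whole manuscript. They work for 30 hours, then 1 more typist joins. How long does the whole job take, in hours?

142/3 hours

One typist does 1/112 of the job per hour.
After 30 hours with 2 typists, 15/28 is done (13/28 left).
With 3 typists the rate is 3/112, so the rest takes 13/28 ÷ 3/112 = 52/3 hours.
Total = 30 + 52/3 = 142/3 hours.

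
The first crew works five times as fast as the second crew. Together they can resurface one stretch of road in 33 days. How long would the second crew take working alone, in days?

198 days

Let the second crew's rate be r; then the first crew's rate is 5r, so together (5 + 1)r = 6r = 1/33.
Thus r = 1/198 per day.
The second crew alone: 198 days; the first crew alone: 198/5 days.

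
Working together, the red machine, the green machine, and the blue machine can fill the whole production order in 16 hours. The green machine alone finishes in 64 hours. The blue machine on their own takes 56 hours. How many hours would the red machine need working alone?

Combined rate is 1/16 per hour.
Known contribution: 1/64 + 1/56 = (7 + 8)/448 = 15/448 per hour.
So the red machine's rate is 1/16 − 15/448 = 13/448, meaning 448/13 hours alone.

448/13 hours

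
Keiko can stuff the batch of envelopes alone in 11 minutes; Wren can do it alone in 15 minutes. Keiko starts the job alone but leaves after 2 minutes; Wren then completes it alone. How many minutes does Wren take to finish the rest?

135/11 minutes

In 2 minutes Keiko does 2/11 of the job, leaving 9/11.
Wren works at 1/15 per minute, so finishing takes 9/11 ÷ 1/15 = 135/11 minutes.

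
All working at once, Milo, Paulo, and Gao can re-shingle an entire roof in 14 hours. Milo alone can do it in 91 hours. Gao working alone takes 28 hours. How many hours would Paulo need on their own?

Combined rate is 1/14 per hour.
Known contribution: 1/91 + 1/28 = (4 + 13)/364 = 17/364 per hour.
So Paulo's rate is 1/14 − 17/364 = 9/364, meaning 364/9 hours alone.

364/9 hours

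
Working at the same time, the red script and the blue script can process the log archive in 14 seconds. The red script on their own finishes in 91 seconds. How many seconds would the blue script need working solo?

Combined rate is 1/14 per second.
Known contribution: 1/91 per second.
So the blue script's rate is 1/14 − 1/91 = 11/182, meaning 182/11 seconds alone.

182/11 seconds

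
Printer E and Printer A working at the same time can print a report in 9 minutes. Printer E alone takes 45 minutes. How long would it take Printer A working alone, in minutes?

45/4 minutes

Combined rate is 1/9 per minute.
Known contribution: 1/45 per minute.
So Printer A's rate is 1/9 − 1/45 = 4/45, meaning 45/4 minutes alone.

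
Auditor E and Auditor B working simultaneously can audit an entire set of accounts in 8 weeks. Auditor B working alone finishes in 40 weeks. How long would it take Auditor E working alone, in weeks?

Combined rate is 1/8 per week.
Known contribution: 1/40 per week.
So Auditor E's rate is 1/8 − 1/40 = 1/10, meaning 10 weeks alone.

10 weeks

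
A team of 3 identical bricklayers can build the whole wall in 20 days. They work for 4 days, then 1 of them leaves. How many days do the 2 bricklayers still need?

One bricklayer does 1/60 of the job per day.
After 4 days with 3 bricklayers, 1/5 is done (4/5 left).
With 2 bricklayers the rate is 2/60 = 1/30, so the rest takes 4/5 ÷ 1/30 = 24 days.

24 days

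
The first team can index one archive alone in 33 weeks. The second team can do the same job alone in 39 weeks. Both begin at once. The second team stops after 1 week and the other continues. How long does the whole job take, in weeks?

418/13 weeks

In the first 1 week the combined rate is 8/143, so 8/143 of the job is done, leaving 135/143.
After the second team leaves the rate is 1/33 per week; the remaining 135/143 takes 405/13 weeks.
Total = 1 + 405/13 = 418/13 weeks.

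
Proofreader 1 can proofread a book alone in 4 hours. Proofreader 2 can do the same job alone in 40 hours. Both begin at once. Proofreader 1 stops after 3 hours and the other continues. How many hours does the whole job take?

10 hours

In the first 3 hours the combined rate is 11/40, so 33/40 of the job is done, leaving 7/40.
After proofreader 1 leaves the rate is 1/40 per hour; the remaining 7/40 takes 7 hours.
Total = 3 + 7 = 10 hours.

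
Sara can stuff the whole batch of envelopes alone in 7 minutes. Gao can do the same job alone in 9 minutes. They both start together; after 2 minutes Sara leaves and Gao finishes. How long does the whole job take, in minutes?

45/7 minutes

In the first 2 minutes the combined rate is 16/63, so 32/63 of the job is done, leaving 31/63.
After Sara leaves the rate is 1/9 per minute; the remaining 31/63 takes 31/7 minutes.
Total = 2 + 31/7 = 45/7 minutes.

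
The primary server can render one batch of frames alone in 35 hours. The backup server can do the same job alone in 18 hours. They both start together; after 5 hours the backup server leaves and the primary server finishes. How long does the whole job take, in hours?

455/18 hours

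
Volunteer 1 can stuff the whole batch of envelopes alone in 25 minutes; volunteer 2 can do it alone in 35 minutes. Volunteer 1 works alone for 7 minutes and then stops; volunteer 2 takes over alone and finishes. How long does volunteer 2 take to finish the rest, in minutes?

126/5 minutes

In 7 minutes volunteer 1 does 7/25 of the job, leaving 18/25.
Volunteer 2 works at 1/35 per minute, so finishing takes 18/25 ÷ 1/35 = 126/5 minutes.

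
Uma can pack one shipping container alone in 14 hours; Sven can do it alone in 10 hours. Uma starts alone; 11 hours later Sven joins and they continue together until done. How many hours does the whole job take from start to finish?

In 11 hours Uma does 11/14 of the job, leaving 3/14.
Uma and Sven together work at 6/35 per hour, so finishing takes 3/14 ÷ 6/35 = 5/4 hours.
Total time = 11 + 5/4 = 49/4 hours.

49/4 hours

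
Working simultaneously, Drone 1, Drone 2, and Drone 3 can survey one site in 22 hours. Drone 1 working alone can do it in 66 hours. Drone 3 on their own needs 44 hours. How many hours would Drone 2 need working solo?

132 hours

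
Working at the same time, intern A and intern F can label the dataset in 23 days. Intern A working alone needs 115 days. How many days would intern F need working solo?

115/4 days

Combined rate is 1/23 per day.
Known contribution: 1/115 per day.
So intern F's rate is 1/23 − 1/115 = 4/115, meaning 115/4 days alone.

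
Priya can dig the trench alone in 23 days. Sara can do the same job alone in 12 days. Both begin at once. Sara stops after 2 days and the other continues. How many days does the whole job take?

115/6 days

In the first 2 days the combined rate is 35/276, so 35/138 of the job is done, leaving 103/138.
After Sara leaves the rate is 1/23 per day; the remaining 103/138 takes 103/6 days.
Total = 2 + 103/6 = 115/6 days.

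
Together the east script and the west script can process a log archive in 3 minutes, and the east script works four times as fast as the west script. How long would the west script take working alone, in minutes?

15 minutes

Let the west script's rate be r; then the east script's rate is 4r, so together (4 + 1)r = 5r = 1/3.
Thus r = 1/15 per minute.
The west script alone: 15 minutes; the east script alone: 15/4 minutes.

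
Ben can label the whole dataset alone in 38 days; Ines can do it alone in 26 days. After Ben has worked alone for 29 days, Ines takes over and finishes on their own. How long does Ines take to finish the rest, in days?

In 29 days Ben does 29/38 of the job, leaving 9/38.
Ines works at 1/26 per day, so finishing takes 9/38 ÷ 1/26 = 117/19 days.

117/19 days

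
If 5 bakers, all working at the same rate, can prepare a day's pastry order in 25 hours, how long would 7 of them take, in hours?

Total work is 5·25 = 125 baker-hours.
With 7 bakers: 125/7 hours.

125/7 hours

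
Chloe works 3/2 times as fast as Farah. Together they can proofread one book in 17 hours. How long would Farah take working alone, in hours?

85/2 hours

Let Farah's rate be r; then Chloe's rate is (3/2)r, so together (3/2 + 1)r = (5/2)r = 1/17.
Thus r = 2/85 per hour.
Farah alone: 85/2 hours; Chloe alone: 85/3 hours.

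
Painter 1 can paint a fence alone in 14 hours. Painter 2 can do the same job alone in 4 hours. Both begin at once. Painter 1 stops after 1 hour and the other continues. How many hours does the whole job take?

In the first 1 hour the combined rate is 9/28, so 9/28 of the job is done, leaving 19/28.
After Painter 1 leaves the rate is 1/4 per hour; the remaining 19/28 takes 19/7 hours.
Total = 1 + 19/7 = 26/7 hours.

26/7 hours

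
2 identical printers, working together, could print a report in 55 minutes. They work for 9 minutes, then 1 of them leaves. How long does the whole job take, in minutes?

101 minutes

One printer does 1/110 of the job per minute.
After 9 minutes with 2 printers, 9/55 is done (46/55 left).
With 1 printer the rate is 1/110, so the rest takes 46/55 ÷ 1/110 = 92 minutes.
Total = 9 + 92 = 101 minutes.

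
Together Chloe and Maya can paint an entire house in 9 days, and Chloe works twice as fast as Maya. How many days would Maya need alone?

Let Maya's rate be r; then Chloe's rate is 2r, so together (2 + 1)r = 3r = 1/9.
Thus r = 1/27 per day.
Maya alone: 27 days; Chloe alone: 27/2 days.

27 days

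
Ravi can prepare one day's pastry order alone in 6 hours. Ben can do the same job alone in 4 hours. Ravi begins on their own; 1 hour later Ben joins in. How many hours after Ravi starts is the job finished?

3 hours

In the first 1 hour Ravi alone does 1/6 of the job, leaving 5/6.
Once everyone is working, combined rate: 1/6 + 1/4 = (2 + 3)/12 = 5/12 per hour.
Remaining 5/6 at 5/12 per hour takes 2 hours.
Total from the start = 1 + 2 = 3 hours.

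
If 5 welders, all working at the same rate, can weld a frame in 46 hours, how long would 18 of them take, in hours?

115/9 hours

Total work is 5·46 = 230 welder-hours.
With 18 welders: 230/18 = 115/9 hours.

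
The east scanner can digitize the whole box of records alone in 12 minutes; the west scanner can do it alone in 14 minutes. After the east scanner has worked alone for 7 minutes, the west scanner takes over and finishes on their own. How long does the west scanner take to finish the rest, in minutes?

In 7 minutes the east scanner does 7/12 of the job, leaving 5/12.
The west scanner works at 1/14 per minute, so finishing takes 5/12 ÷ 1/14 = 35/6 minutes.

35/6 minutes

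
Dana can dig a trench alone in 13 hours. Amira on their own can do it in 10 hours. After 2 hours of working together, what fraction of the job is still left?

42/65

Combined rate: 1/13 + 1/10 = (10 + 13)/130 = 23/130 per hour.
In 2 hours they complete 2·23/130 = 23/65 of the job.
So 42/65 remains.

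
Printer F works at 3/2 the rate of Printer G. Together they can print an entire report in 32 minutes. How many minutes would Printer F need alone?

160/3 minutes

Let Printer G's rate be r; then Printer F's rate is (3/2)r, so together (3/2 + 1)r = (5/2)r = 1/32.
Thus r = 1/80 per minute.
Printer G alone: 80 minutes; Printer F alone: 160/3 minutes.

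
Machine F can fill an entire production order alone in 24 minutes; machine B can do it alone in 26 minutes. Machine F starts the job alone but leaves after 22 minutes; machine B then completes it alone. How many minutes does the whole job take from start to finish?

In 22 minutes machine F does 22/24 = 11/12 of the job, leaving 1/12.
Machine B works at 1/26 per minute, so finishing takes 1/12 ÷ 1/26 = 13/6 minutes.
Total time = 22 + 13/6 = 145/6 minutes.

145/6 minutes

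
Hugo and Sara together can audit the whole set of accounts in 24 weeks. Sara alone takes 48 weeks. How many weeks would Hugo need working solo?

48 weeks

Combined rate is 1/24 per week.
Known contribution: 1/48 per week.
So Hugo's rate is 1/24 − 1/48 = 1/48, meaning 48 weeks alone.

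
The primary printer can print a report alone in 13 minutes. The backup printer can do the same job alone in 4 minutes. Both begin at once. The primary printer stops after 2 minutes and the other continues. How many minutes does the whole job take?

44/13 minutes

In the first 2 minutes the combined rate is 17/52, so 17/26 of the job is done, leaving 9/26.
After the primary printer leaves the rate is 1/4 per minute; the remaining 9/26 takes 18/13 minutes.
Total = 2 + 18/13 = 44/13 minutes.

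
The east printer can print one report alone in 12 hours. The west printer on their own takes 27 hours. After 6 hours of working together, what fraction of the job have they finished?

Combined rate: 1/12 + 1/27 = (9 + 4)/108 = 13/108 per hour.
In 6 hours they complete 6·13/108 = 13/18 of the job.

13/18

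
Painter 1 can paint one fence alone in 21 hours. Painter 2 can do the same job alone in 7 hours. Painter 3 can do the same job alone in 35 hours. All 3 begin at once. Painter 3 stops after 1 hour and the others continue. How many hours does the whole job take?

51/10 hours

In the first 1 hour the combined rate is 23/105, so 23/105 of the job is done, leaving 82/105.
After Painter 3 leaves the rate is 4/21 per hour; the remaining 82/105 takes 41/10 hours.
Total = 1 + 41/10 = 51/10 hours.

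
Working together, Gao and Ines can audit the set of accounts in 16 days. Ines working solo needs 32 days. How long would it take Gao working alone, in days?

32 days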